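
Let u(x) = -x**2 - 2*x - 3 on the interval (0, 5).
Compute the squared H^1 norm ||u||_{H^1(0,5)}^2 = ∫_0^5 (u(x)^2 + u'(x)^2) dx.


||u||_{H^1}^2 = 6445/3

The H^1 norm (squared) on an interval (0, L) is
  ||u||_{H^1}^2 = ∫_0^L u(x)^2 dx + ∫_0^L u'(x)^2 dx.
Compute u'(x) = -2*x - 2.
Then u(x)^2 = x**4 + 4*x**3 + 10*x**2 + 12*x + 9 and u'(x)^2 = 4*x**2 + 8*x + 4.
Integrate each monomial from 0 to 5 using ∫_0^5 c·x^n dx = c·5^(n+1)/(n+1):
  ∫_0^5 u(x)^2 dx = ∫_0^5 (x^4 + 4*x^3 + 10*x^2 + 12*x + 9) dx. Term by term:
    ∫_0^5 x^4 dx = 625;  ∫_0^5 4*x^3 dx = 625;  ∫_0^5 10*x^2 dx = 1250/3;
    ∫_0^5 12*x dx = 150;  ∫_0^5 9 dx = 45.
  Sum: 625 + 625 + 1250/3 + 150 + 45 = 5585/3.
  ∫_0^5 u'(x)^2 dx = ∫_0^5 (4*x^2 + 8*x + 4) dx. Term by term:
    ∫_0^5 4*x^2 dx = 500/3;  ∫_0^5 8*x dx = 100;  ∫_0^5 4 dx = 20.
  Sum: 500/3 + 100 + 20 = 860/3.
Adding: ||u||_{H^1}^2 = 5585/3 + 860/3 = 6445/3.


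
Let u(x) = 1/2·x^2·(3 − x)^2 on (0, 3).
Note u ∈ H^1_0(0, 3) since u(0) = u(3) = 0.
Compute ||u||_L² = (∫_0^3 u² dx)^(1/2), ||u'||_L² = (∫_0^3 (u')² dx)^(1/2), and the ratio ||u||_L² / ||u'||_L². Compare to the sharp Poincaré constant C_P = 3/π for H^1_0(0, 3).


||u||_L² / ||u'||_L² = sqrt(3)/2 < C_P = 3/π.

u(x) = 1/2·x^2·(3 − x)^2, so u'(x) = x*(x - 3)*(2*x - 3).
u(x) = 1/2·x^2·(3 − x)^2 vanishes at x = 0 and x = 3, so u ∈ H^1_0(0, 3). Differentiate via the product rule and integrate the resulting polynomials term by term.
  ∫_0^3 u² dx = ∫_0^3 (x^8/4 - 3*x^7 + 27*x^6/2 - 27*x^5 + 81*x^4/4) dx. Term by term:
    ∫_0^3 x^8/4 dx = 2187/4;  ∫_0^3 -3*x^7 dx = -19683/8;  ∫_0^3 27*x^6/2 dx = 59049/14;
    ∫_0^3 -27*x^5 dx = -6561/2;  ∫_0^3 81*x^4/4 dx = 19683/20.
  Sum: 2187/4 − 19683/8 + 59049/14 − 6561/2 + 19683/20 = 2187/280.
  ∫_0^3 (u')² dx = ∫_0^3 (4*x^6 - 36*x^5 + 117*x^4 - 162*x^3 + 81*x^2) dx. Term by term:
    ∫_0^3 4*x^6 dx = 8748/7;  ∫_0^3 -36*x^5 dx = -4374;  ∫_0^3 117*x^4 dx = 28431/5;
    ∫_0^3 -162*x^3 dx = -6561/2;  ∫_0^3 81*x^2 dx = 729.
  Sum: 8748/7 − 4374 + 28431/5 − 6561/2 + 729 = 729/70.
∫_0^3 u² dx = 2187/280, so ||u||_L² = 27*sqrt(210)/140.
∫_0^3 (u')² dx = 729/70, so ||u'||_L² = 27*sqrt(70)/70.
Ratio ||u||_L² / ||u'||_L² = sqrt(3)/2.
Sharp Poincaré constant on H^1_0(0, 3) is C_P = L/π = 3/π, achieved by sin(π/3·x).
A polynomial bump cannot attain the sharp Poincaré constant (only the first sine eigenfunction does), so the ratio is strictly less than C_P, consistent with ||u||_L² ≤ C_P ||u'||_L².


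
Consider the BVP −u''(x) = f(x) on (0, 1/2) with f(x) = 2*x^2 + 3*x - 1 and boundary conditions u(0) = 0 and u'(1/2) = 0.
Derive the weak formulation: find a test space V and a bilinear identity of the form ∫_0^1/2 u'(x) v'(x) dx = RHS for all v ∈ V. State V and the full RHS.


V = {v ∈ H^1(0, 1/2) : v(0) = 0} (test functions vanish at x = 0 where u is specified); weak form: ∫_0^1/2 u'v' dx = ∫_0^1/2 (2*x^2 + 3*x - 1) v dx for all v ∈ V.

Multiply both sides by a test function v and integrate from 0 to 1/2:
  ∫_0^1/2 −u''(x) v(x) dx = ∫_0^1/2 f(x) v(x) dx.
Integrate the LHS by parts once:
  ∫_0^1/2 −u'' v dx = −[u'(x) v(x)]_0^1/2 + ∫_0^1/2 u'(x) v'(x) dx.
Thus ∫_0^1/2 u'(x) v'(x) dx = ∫_0^1/2 f(x) v(x) dx + [u'(x) v(x)]_0^1/2.
Choose V so that boundary terms are either known or forced to vanish.
Mixed BC: u(0) = 0 (Dirichlet) and u'(1/2) = 0 (Neumann). Define V = {v ∈ H^1(0, 1/2) : v(0) = 0}. Then [u' v]_0^1/2 = u'(1/2)·v(1/2) − u'(0)·0 = 0.
Weak formulation: find u (satisfying any essential BC) such that ∫_0^1/2 u'(x) v'(x) dx = ∫_0^1/2 f v dx for all v ∈ V (Dirichlet at 0 absorbed into V; the Neumann datum at x = 1/2 is zero, so no boundary term remains).
Substituting f(x) = 2*x^2 + 3*x - 1, the right-hand side is ∫_0^1/2 (2*x^2 + 3*x - 1) v dx.


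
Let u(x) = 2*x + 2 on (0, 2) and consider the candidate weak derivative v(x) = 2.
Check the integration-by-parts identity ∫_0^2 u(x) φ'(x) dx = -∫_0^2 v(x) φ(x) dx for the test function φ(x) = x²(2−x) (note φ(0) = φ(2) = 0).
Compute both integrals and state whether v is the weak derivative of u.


LHS = -8/3, RHS = -8/3. Yes, v = u' weakly.

u(x) = 2*x + 2, classical derivative u'(x) = 2.
φ(x) = x²(2−x), so φ'(x) = x*(4 - 3*x).
Note φ(0) = φ(2) = 0, so the boundary term u·φ vanishes.
LHS = ∫_0^2 u(x) φ'(x) dx = ∫_0^2 (-6*x^3 + 2*x^2 + 8*x) dx. Term by term:
  ∫_0^2 -6*x^3 dx = -24;  ∫_0^2 2*x^2 dx = 16/3;  ∫_0^2 8*x dx = 16.
Sum: -24 + 16/3 + 16 = -8/3.
So LHS = -8/3.
∫_0^2 v(x) φ(x) dx = ∫_0^2 (-2*x^3 + 4*x^2) dx. Term by term:
  ∫_0^2 -2*x^3 dx = -8;  ∫_0^2 4*x^2 dx = 32/3.
Sum: -8 + 32/3 = 8/3.
So RHS = -∫_0^2 v(x) φ(x) dx = -8/3.
LHS = RHS, so the identity holds for this test φ.
Moreover u is smooth here and v(x) = u'(x) = 2 pointwise, so the identity holds for every test function. Hence v is the weak derivative of u.


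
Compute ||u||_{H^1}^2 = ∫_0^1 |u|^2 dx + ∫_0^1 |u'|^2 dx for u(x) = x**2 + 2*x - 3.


||u||_{H^1}^2 = 193/15

The H^1 norm (squared) on an interval (0, L) is
  ||u||_{H^1}^2 = ∫_0^L u(x)^2 dx + ∫_0^L u'(x)^2 dx.
Compute u'(x) = 2*x + 2.
Then u(x)^2 = x**4 + 4*x**3 - 2*x**2 - 12*x + 9 and u'(x)^2 = 4*x**2 + 8*x + 4.
Integrate each monomial from 0 to 1 using ∫_0^1 c·x^n dx = c·1^(n+1)/(n+1):
  ∫_0^1 u(x)^2 dx = ∫_0^1 (x^4 + 4*x^3 - 2*x^2 - 12*x + 9) dx. Term by term:
    ∫_0^1 x^4 dx = 1/5;  ∫_0^1 4*x^3 dx = 1;  ∫_0^1 -2*x^2 dx = -2/3;
    ∫_0^1 -12*x dx = -6;  ∫_0^1 9 dx = 9.
  Sum: 1/5 + 1 − 2/3 − 6 + 9 = 53/15.
  ∫_0^1 u'(x)^2 dx = ∫_0^1 (4*x^2 + 8*x + 4) dx. Term by term:
    ∫_0^1 4*x^2 dx = 4/3;  ∫_0^1 8*x dx = 4;  ∫_0^1 4 dx = 4.
  Sum: 4/3 + 4 + 4 = 28/3.
Adding: ||u||_{H^1}^2 = 53/15 + 28/3 = 193/15.


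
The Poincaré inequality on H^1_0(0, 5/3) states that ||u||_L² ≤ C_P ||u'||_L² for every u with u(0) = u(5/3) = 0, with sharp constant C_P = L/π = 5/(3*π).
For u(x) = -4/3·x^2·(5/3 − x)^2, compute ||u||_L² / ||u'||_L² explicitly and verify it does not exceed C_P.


||u||_L² / ||u'||_L² = 5*sqrt(3)/18 < C_P = 5/(3*π).

u(x) = -4/3·x^2·(5/3 − x)^2, so u'(x) = 8*x*(-18*x^2 + 45*x - 25)/27.
u(x) = -4/3·x^2·(5/3 − x)^2 vanishes at x = 0 and x = 5/3, so u ∈ H^1_0(0, 5/3). Differentiate via the product rule and integrate the resulting polynomials term by term.
  ∫_0^5/3 u² dx = ∫_0^5/3 (16*x^8/9 - 320*x^7/27 + 800*x^6/27 - 8000*x^5/243 + 10000*x^4/729) dx. Term by term:
    ∫_0^5/3 16*x^8/9 dx = 31250000/1594323;  ∫_0^5/3 -320*x^7/27 dx = -15625000/177147;  ∫_0^5/3 800*x^6/27 dx = 62500000/413343;
    ∫_0^5/3 -8000*x^5/243 dx = -62500000/531441;  ∫_0^5/3 10000*x^4/729 dx = 6250000/177147.
  Sum: 31250000/1594323 − 15625000/177147 + 62500000/413343 − 62500000/531441 + 6250000/177147 = 3125000/11160261.
  ∫_0^5/3 (u')² dx = ∫_0^5/3 (256*x^6/9 - 1280*x^5/9 + 20800*x^4/81 - 16000*x^3/81 + 40000*x^2/729) dx. Term by term:
    ∫_0^5/3 256*x^6/9 dx = 20000000/137781;  ∫_0^5/3 -1280*x^5/9 dx = -10000000/19683;  ∫_0^5/3 20800*x^4/81 dx = 13000000/19683;
    ∫_0^5/3 -16000*x^3/81 dx = -2500000/6561;  ∫_0^5/3 40000*x^2/729 dx = 5000000/59049.
  Sum: 20000000/137781 − 10000000/19683 + 13000000/19683 − 2500000/6561 + 5000000/59049 = 500000/413343.
∫_0^5/3 u² dx = 3125000/11160261, so ||u||_L² = 1250*sqrt(42)/15309.
∫_0^5/3 (u')² dx = 500000/413343, so ||u'||_L² = 500*sqrt(14)/1701.
Ratio ||u||_L² / ||u'||_L² = 5*sqrt(3)/18.
Sharp Poincaré constant on H^1_0(0, 5/3) is C_P = L/π = 5/(3*π), achieved by sin(3*π/5·x).
A polynomial bump cannot attain the sharp Poincaré constant (only the first sine eigenfunction does), so the ratio is strictly less than C_P, consistent with ||u||_L² ≤ C_P ||u'||_L².


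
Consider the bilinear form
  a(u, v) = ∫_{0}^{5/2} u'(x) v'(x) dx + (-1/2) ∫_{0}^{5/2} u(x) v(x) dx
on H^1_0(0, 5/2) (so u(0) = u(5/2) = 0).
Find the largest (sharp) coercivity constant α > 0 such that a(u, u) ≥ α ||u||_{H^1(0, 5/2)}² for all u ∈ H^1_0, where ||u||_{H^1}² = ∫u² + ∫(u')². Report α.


α = (-25 + 8*π^2)/(2*(25 + 4*π^2))

Coercivity of a(·,·) on H^1_0(0, 5/2) means a(u, u) ≥ α ||u||_{H^1}² for every u ∈ H^1_0.
The interval has length L = 5/2, and Poincaré/coercivity depend only on L. Here a(u, u) = ∫(u')² + (-1/2)·∫u².
Here c = -1/2 < 0 with |c| < (π/L)² = 4*π^2/25, so coercivity still holds. The condition a(u,u) ≥ α||u||_{H^1}² reads (1−α)∫(u')² ≥ (α−c)∫u². Any admissible α is ≤ 1 (rapidly oscillating u have ∫u²/∫(u')² → 0), and α = 1 would force 0 ≥ (1−c)∫u², impossible since c < 1; so 1−α > 0. By the sharp Poincaré inequality on H^1_0 of an interval of length L, ∫(u')² ≥ (π/L)²∫u² with equality for the first sine mode sin(π(x−x₀)/L) (x₀ the left endpoint), so the inequality holds for all u iff (1−α)(π/L)² ≥ α − c, i.e. α ≤ ((π/L)² + c)/((π/L)² + 1) = (1 + c(L/π)²)/(1 + (L/π)²). (Direct route, valid since c ≤ 0: Poincaré gives c∫u² ≥ c(L/π)²∫(u')², so a(u,u) ≥ (1 + c(L/π)²)∫(u')², while ||u||_{H^1}² ≤ (1 + (L/π)²)∫(u')²; dividing yields the same α.) With (π/L)² = 4*π^2/25 and c = -1/2, the largest admissible constant is α = ((π/L)² + c)/((π/L)² + 1).
Simplifying, α = (-25 + 8*π^2)/(2*(25 + 4*π^2)).


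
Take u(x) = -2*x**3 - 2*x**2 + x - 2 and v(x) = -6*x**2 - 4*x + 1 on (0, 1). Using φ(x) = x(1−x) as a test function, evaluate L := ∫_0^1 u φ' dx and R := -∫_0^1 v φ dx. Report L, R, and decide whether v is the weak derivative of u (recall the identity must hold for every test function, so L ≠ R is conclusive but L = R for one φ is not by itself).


LHS = 7/15, RHS = 7/15. Yes, v = u' weakly.

u(x) = -2*x**3 - 2*x**2 + x - 2, classical derivative u'(x) = -6*x**2 - 4*x + 1.
φ(x) = x(1−x), so φ'(x) = 1 - 2*x.
Note φ(0) = φ(1) = 0, so the boundary term u·φ vanishes.
LHS = ∫_0^1 u(x) φ'(x) dx = ∫_0^1 (4*x^4 + 2*x^3 - 4*x^2 + 5*x - 2) dx. Term by term:
  ∫_0^1 4*x^4 dx = 4/5;  ∫_0^1 2*x^3 dx = 1/2;  ∫_0^1 -4*x^2 dx = -4/3;
  ∫_0^1 5*x dx = 5/2;  ∫_0^1 -2 dx = -2.
Sum: 4/5 + 1/2 − 4/3 + 5/2 − 2 = 7/15.
So LHS = 7/15.
∫_0^1 v(x) φ(x) dx = ∫_0^1 (6*x^4 - 2*x^3 - 5*x^2 + x) dx. Term by term:
  ∫_0^1 6*x^4 dx = 6/5;  ∫_0^1 -2*x^3 dx = -1/2;  ∫_0^1 -5*x^2 dx = -5/3;
  ∫_0^1 x dx = 1/2.
Sum: 6/5 − 1/2 − 5/3 + 1/2 = -7/15.
So RHS = -∫_0^1 v(x) φ(x) dx = 7/15.
LHS = RHS, so the identity holds for this test φ.
Moreover u is smooth here and v(x) = u'(x) = -6*x**2 - 4*x + 1 pointwise, so the identity holds for every test function. Hence v is the weak derivative of u.


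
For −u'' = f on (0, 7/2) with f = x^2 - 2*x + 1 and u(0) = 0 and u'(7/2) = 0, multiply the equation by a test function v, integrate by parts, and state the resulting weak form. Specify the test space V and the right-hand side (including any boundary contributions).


V = {v ∈ H^1(0, 7/2) : v(0) = 0} (test functions vanish at x = 0 where u is specified); weak form: ∫_0^7/2 u'v' dx = ∫_0^7/2 (x^2 - 2*x + 1) v dx for all v ∈ V.

Multiply both sides by a test function v and integrate from 0 to 7/2:
  ∫_0^7/2 −u''(x) v(x) dx = ∫_0^7/2 f(x) v(x) dx.
Integrate the LHS by parts once:
  ∫_0^7/2 −u'' v dx = −[u'(x) v(x)]_0^7/2 + ∫_0^7/2 u'(x) v'(x) dx.
Thus ∫_0^7/2 u'(x) v'(x) dx = ∫_0^7/2 f(x) v(x) dx + [u'(x) v(x)]_0^7/2.
Choose V so that boundary terms are either known or forced to vanish.
Mixed BC: u(0) = 0 (Dirichlet) and u'(7/2) = 0 (Neumann). Define V = {v ∈ H^1(0, 7/2) : v(0) = 0}. Then [u' v]_0^7/2 = u'(7/2)·v(7/2) − u'(0)·0 = 0.
Weak formulation: find u (satisfying any essential BC) such that ∫_0^7/2 u'(x) v'(x) dx = ∫_0^7/2 f v dx for all v ∈ V (Dirichlet at 0 absorbed into V; the Neumann datum at x = 7/2 is zero, so no boundary term remains).
Substituting f(x) = x^2 - 2*x + 1, the right-hand side is ∫_0^7/2 (x^2 - 2*x + 1) v dx.


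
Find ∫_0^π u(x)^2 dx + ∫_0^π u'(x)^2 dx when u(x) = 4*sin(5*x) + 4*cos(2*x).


||u||_{H^1(0,π)}^2 = 1600/21 + 248*π

u'(x) = -8*sin(2*x) + 20*cos(5*x).
Expand u² and (u')² and integrate term by term on (0, π), using: for integers n ≥ 1, ∫_0^π sin²(nx) dx = ∫_0^π cos²(nx) dx = π/2; for n ≠ n', ∫_0^π sin(nx)sin(n'x) dx = ∫_0^π cos(nx)cos(n'x) dx = 0; and by product-to-sum, ∫_0^π sin(nx)cos(n'x) dx = ½∫_0^π [sin((n+n')x) + sin((n−n')x)] dx, which is 0 when n+n' is even and 2n/(n²−n'²) when n+n' is odd (it need not vanish on (0, π)).
  u² squared terms: (4)²·∫cos(2x)² dx = 16·π/2 = 8*π;  (4)²·∫sin(5x)² dx = 16·π/2 = 8*π.
  u² cross terms: 2·(4)·(4)·∫cos(2x)·sin(5x) dx = 32·(10/21) = 320/21.
  So ∫_0^π u² dx = 8*π + 8*π + 320/21 = 320/21 + 16*π.
  (u')² squared terms: (-8)²·∫sin(2x)² dx = 64·π/2 = 32*π;  (20)²·∫cos(5x)² dx = 400·π/2 = 200*π.
  (u')² cross terms: 2·(-8)·(20)·∫sin(2x)·cos(5x) dx = -320·(-4/21) = 1280/21.
  So ∫_0^π (u')² dx = 32*π + 200*π + 1280/21 = 1280/21 + 232*π.
||u||_{H^1}^2 = (320/21 + 16*π) + (1280/21 + 232*π) = 1600/21 + 248*π.


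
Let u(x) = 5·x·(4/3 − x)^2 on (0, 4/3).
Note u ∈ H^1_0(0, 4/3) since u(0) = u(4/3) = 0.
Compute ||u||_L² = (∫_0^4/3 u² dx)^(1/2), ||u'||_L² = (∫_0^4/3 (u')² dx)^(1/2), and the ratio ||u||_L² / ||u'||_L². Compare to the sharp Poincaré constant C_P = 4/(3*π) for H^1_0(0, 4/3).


||u||_L² / ||u'||_L² = 2*sqrt(14)/21 < C_P = 4/(3*π).

u(x) = 5·x·(4/3 − x)^2, so u'(x) = 15*x^2 - 80*x/3 + 80/9.
u(x) = 5·x·(4/3 − x)^2 vanishes at x = 0 and x = 4/3, so u ∈ H^1_0(0, 4/3). Differentiate via the product rule and integrate the resulting polynomials term by term.
  ∫_0^4/3 u² dx = ∫_0^4/3 (25*x^6 - 400*x^5/3 + 800*x^4/3 - 6400*x^3/27 + 6400*x^2/81) dx. Term by term:
    ∫_0^4/3 25*x^6 dx = 409600/15309;  ∫_0^4/3 -400*x^5/3 dx = -819200/6561;  ∫_0^4/3 800*x^4/3 dx = 163840/729;
    ∫_0^4/3 -6400*x^3/27 dx = -409600/2187;  ∫_0^4/3 6400*x^2/81 dx = 409600/6561.
  Sum: 409600/15309 − 819200/6561 + 163840/729 − 409600/2187 + 409600/6561 = 81920/45927.
  ∫_0^4/3 (u')² dx = ∫_0^4/3 (225*x^4 - 800*x^3 + 8800*x^2/9 - 12800*x/27 + 6400/81) dx. Term by term:
    ∫_0^4/3 225*x^4 dx = 5120/27;  ∫_0^4/3 -800*x^3 dx = -51200/81;  ∫_0^4/3 8800*x^2/9 dx = 563200/729;
    ∫_0^4/3 -12800*x/27 dx = -102400/243;  ∫_0^4/3 6400/81 dx = 25600/243.
  Sum: 5120/27 − 51200/81 + 563200/729 − 102400/243 + 25600/243 = 10240/729.
∫_0^4/3 u² dx = 81920/45927, so ||u||_L² = 128*sqrt(35)/567.
∫_0^4/3 (u')² dx = 10240/729, so ||u'||_L² = 32*sqrt(10)/27.
Ratio ||u||_L² / ||u'||_L² = 2*sqrt(14)/21.
Sharp Poincaré constant on H^1_0(0, 4/3) is C_P = L/π = 4/(3*π), achieved by sin(3*π/4·x).
A polynomial bump cannot attain the sharp Poincaré constant (only the first sine eigenfunction does), so the ratio is strictly less than C_P, consistent with ||u||_L² ≤ C_P ||u'||_L².


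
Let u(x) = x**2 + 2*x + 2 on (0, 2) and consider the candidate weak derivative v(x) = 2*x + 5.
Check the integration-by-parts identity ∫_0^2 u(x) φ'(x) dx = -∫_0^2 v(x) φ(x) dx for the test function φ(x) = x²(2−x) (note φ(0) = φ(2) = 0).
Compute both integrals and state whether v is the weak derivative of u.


LHS = -88/15, RHS = -148/15. No, v is not the weak derivative of u.

u(x) = x**2 + 2*x + 2, classical derivative u'(x) = 2*x + 2.
φ(x) = x²(2−x), so φ'(x) = x*(4 - 3*x).
Note φ(0) = φ(2) = 0, so the boundary term u·φ vanishes.
LHS = ∫_0^2 u(x) φ'(x) dx = ∫_0^2 (-3*x^4 - 2*x^3 + 2*x^2 + 8*x) dx. Term by term:
  ∫_0^2 -3*x^4 dx = -96/5;  ∫_0^2 -2*x^3 dx = -8;  ∫_0^2 2*x^2 dx = 16/3;
  ∫_0^2 8*x dx = 16.
Sum: -96/5 − 8 + 16/3 + 16 = -88/15.
So LHS = -88/15.
∫_0^2 v(x) φ(x) dx = ∫_0^2 (-2*x^4 - x^3 + 10*x^2) dx. Term by term:
  ∫_0^2 -2*x^4 dx = -64/5;  ∫_0^2 -x^3 dx = -4;  ∫_0^2 10*x^2 dx = 80/3.
Sum: -64/5 − 4 + 80/3 = 148/15.
So RHS = -∫_0^2 v(x) φ(x) dx = -148/15.
LHS − RHS = 4 ≠ 0, so the identity fails.
(For a valid weak derivative the identity must hold for EVERY test function, in particular this one. The failure shows v is NOT the weak derivative of u.)
Correct weak derivative would be u'(x) = 2*x + 2.


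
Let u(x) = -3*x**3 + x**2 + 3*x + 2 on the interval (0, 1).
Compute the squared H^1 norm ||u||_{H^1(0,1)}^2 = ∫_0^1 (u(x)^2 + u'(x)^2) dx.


||u||_{H^1}^2 = 3203/210

The H^1 norm (squared) on an interval (0, L) is
  ||u||_{H^1}^2 = ∫_0^L u(x)^2 dx + ∫_0^L u'(x)^2 dx.
Compute u'(x) = -9*x**2 + 2*x + 3.
Then u(x)^2 = 9*x**6 - 6*x**5 - 17*x**4 - 6*x**3 + 13*x**2 + 12*x + 4 and u'(x)^2 = 81*x**4 - 36*x**3 - 50*x**2 + 12*x + 9.
Integrate each monomial from 0 to 1 using ∫_0^1 c·x^n dx = c·1^(n+1)/(n+1):
  ∫_0^1 u(x)^2 dx = ∫_0^1 (9*x^6 - 6*x^5 - 17*x^4 - 6*x^3 + 13*x^2 + 12*x + 4) dx. Term by term:
    ∫_0^1 9*x^6 dx = 9/7;  ∫_0^1 -6*x^5 dx = -1;  ∫_0^1 -17*x^4 dx = -17/5;
    ∫_0^1 -6*x^3 dx = -3/2;  ∫_0^1 13*x^2 dx = 13/3;  ∫_0^1 12*x dx = 6;
    ∫_0^1 4 dx = 4.
  Sum: 9/7 − 1 − 17/5 − 3/2 + 13/3 + 6 + 4 = 2041/210.
  ∫_0^1 u'(x)^2 dx = ∫_0^1 (81*x^4 - 36*x^3 - 50*x^2 + 12*x + 9) dx. Term by term:
    ∫_0^1 81*x^4 dx = 81/5;  ∫_0^1 -36*x^3 dx = -9;  ∫_0^1 -50*x^2 dx = -50/3;
    ∫_0^1 12*x dx = 6;  ∫_0^1 9 dx = 9.
  Sum: 81/5 − 9 − 50/3 + 6 + 9 = 83/15.
Adding: ||u||_{H^1}^2 = 2041/210 + 83/15 = 3203/210.


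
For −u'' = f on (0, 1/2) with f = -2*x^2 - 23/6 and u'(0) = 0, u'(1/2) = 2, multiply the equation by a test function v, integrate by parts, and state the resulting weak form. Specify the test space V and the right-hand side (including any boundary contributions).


V = H^1(0, 1/2) (v unrestricted at boundary; u is determined up to an additive constant); weak form: ∫_0^1/2 u'v' dx = ∫_0^1/2 (-2*x^2 - 23/6) v dx + 2·v(1/2) for all v ∈ V.

Multiply both sides by a test function v and integrate from 0 to 1/2:
  ∫_0^1/2 −u''(x) v(x) dx = ∫_0^1/2 f(x) v(x) dx.
Integrate the LHS by parts once:
  ∫_0^1/2 −u'' v dx = −[u'(x) v(x)]_0^1/2 + ∫_0^1/2 u'(x) v'(x) dx.
Thus ∫_0^1/2 u'(x) v'(x) dx = ∫_0^1/2 f(x) v(x) dx + [u'(x) v(x)]_0^1/2.
Choose V so that boundary terms are either known or forced to vanish.
u has inhomogeneous Neumann u'(0) = 0, u'(1/2) = 2. [u' v]_0^1/2 = (2)·v(1/2) − (0)·v(0) = 2·v(1/2). Take V = H^1(0, 1/2); boundary term becomes part of RHS.
Weak formulation: find u (satisfying any essential BC) such that ∫_0^1/2 u'(x) v'(x) dx = ∫_0^1/2 f v dx + 2·v(1/2) for all v ∈ V (Neumann data are natural BCs: they enter the RHS as boundary terms).
Substituting f(x) = -2*x^2 - 23/6, the right-hand side is ∫_0^1/2 (-2*x^2 - 23/6) v dx + 2·v(1/2).
Compatibility check (pure Neumann): taking v ≡ 1 ∈ V gives 0 = ∫_0^1/2 f dx + (2) − (0), i.e. ∫_0^1/2 f dx must equal u'(0) − u'(1/2) = -2. Indeed ∫_0^1/2 (-2*x^2 - 23/6) dx = -2, so the data are compatible. The solution is then unique only up to an additive constant (fix it e.g. by requiring ∫_0^1/2 u dx = 0).


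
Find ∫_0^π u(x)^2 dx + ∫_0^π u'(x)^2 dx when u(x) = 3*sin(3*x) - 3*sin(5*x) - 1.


||u||_{H^1(0,π)}^2 = -8/5 + 163*π

u'(x) = 9*cos(3*x) - 15*cos(5*x).
Expand u² and (u')² and integrate term by term on (0, π), using: for integers n ≥ 1, ∫_0^π sin²(nx) dx = ∫_0^π cos²(nx) dx = π/2; for n ≠ n', ∫_0^π sin(nx)sin(n'x) dx = ∫_0^π cos(nx)cos(n'x) dx = 0; and by product-to-sum, ∫_0^π sin(nx)cos(n'x) dx = ½∫_0^π [sin((n+n')x) + sin((n−n')x)] dx, which is 0 when n+n' is even and 2n/(n²−n'²) when n+n' is odd (it need not vanish on (0, π)). For the constant mode: ∫_0^π 1 dx = π, ∫_0^π cos(nx) dx = 0, ∫_0^π sin(nx) dx = (1−(−1)^n)/n.
  u² squared terms: (-1)²·∫1 dx = 1·π = π;  (-3)²·∫sin(5x)² dx = 9·π/2 = 9*π/2;  (3)²·∫sin(3x)² dx = 9·π/2 = 9*π/2.
  u² cross terms: 2·(-1)·(-3)·∫1·sin(5x) dx = 6·(2/5) = 12/5;  2·(-1)·(3)·∫1·sin(3x) dx = -6·(2/3) = -4;  2·(-3)·(3)·∫sin(5x)·sin(3x) dx = -18·(0) = 0.
  So ∫_0^π u² dx = π + 9*π/2 + 9*π/2 + 12/5 − 4 + 0 = -8/5 + 10*π.
  (u')² squared terms: (-15)²·∫cos(5x)² dx = 225·π/2 = 225*π/2;  (9)²·∫cos(3x)² dx = 81·π/2 = 81*π/2.
  (u')² cross terms: 2·(-15)·(9)·∫cos(5x)·cos(3x) dx = -270·(0) = 0.
  So ∫_0^π (u')² dx = 225*π/2 + 81*π/2 + 0 = 153*π.
||u||_{H^1}^2 = (-8/5 + 10*π) + (153*π) = -8/5 + 163*π.


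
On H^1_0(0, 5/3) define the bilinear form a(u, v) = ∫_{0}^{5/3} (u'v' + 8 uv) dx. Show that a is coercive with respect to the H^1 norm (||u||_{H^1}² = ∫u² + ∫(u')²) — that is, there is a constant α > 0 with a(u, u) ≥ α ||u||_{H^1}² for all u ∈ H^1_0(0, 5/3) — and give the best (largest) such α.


α = 1

Coercivity of a(·,·) on H^1_0(0, 5/3) means a(u, u) ≥ α ||u||_{H^1}² for every u ∈ H^1_0.
The interval has length L = 5/3, and Poincaré/coercivity depend only on L. Here a(u, u) = ∫(u')² + (8)·∫u².
Here c = 8 ≥ 1, so a(u,u) = ∫(u')² + c∫u² ≥ ∫(u')² + ∫u² = ||u||_{H^1}², i.e. α = 1 works. No larger α is possible: a(u,u) ≥ α||u||_{H^1}² means (1−α)∫(u')² ≥ (α−c)∫u², and for the modes u_n = sin(nπ(x−x₀)/L) (x₀ the left endpoint) one has ∫u_n²/∫(u_n')² = (L/(nπ))² → 0, so a(u_n,u_n)/||u_n||_{H^1}² → 1. Hence the optimal constant is α = 1.
Therefore α = 1.


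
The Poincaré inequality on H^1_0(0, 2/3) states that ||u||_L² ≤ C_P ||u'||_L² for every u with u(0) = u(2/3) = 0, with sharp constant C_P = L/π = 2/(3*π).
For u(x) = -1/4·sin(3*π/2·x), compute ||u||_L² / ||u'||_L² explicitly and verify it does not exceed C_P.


||u||_L² / ||u'||_L² = 2/(3*π) = C_P.

u(x) = -1/4·sin(3*π/2·x), so u'(x) = -3*π*cos(3*π*x/2)/8.
Writing u(x) = A·sin(kπx/L) with A = -1/4 and k = 1, use ∫_0^L sin²(kπx/L) dx = L/2 and ∫_0^L cos²(kπx/L) dx = L/2.
u² = 1/16·sin²(3*π/2·x) and (u')² = 9*π^2/64·cos²(3*π/2·x), and each of sin², cos² integrates to L/2 = 1/3 over (0, 2/3).
∫_0^2/3 u² dx = 1/48, so ||u||_L² = sqrt(3)/12.
∫_0^2/3 (u')² dx = 3*π^2/64, so ||u'||_L² = sqrt(3)*π/8.
Ratio ||u||_L² / ||u'||_L² = 2/(3*π).
Sharp Poincaré constant on H^1_0(0, 2/3) is C_P = L/π = 2/(3*π), achieved by sin(3*π/2·x).
This is the k = 1 eigenfunction (up to amplitude), so the ratio equals the sharp Poincaré constant exactly.


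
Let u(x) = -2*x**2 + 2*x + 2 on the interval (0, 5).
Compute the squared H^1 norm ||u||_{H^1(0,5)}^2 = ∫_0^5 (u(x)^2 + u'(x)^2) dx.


||u||_{H^1}^2 = 1690

The H^1 norm (squared) on an interval (0, L) is
  ||u||_{H^1}^2 = ∫_0^L u(x)^2 dx + ∫_0^L u'(x)^2 dx.
Compute u'(x) = 2 - 4*x.
Then u(x)^2 = 4*x**4 - 8*x**3 - 4*x**2 + 8*x + 4 and u'(x)^2 = 16*x**2 - 16*x + 4.
Integrate each monomial from 0 to 5 using ∫_0^5 c·x^n dx = c·5^(n+1)/(n+1):
  ∫_0^5 u(x)^2 dx = ∫_0^5 (4*x^4 - 8*x^3 - 4*x^2 + 8*x + 4) dx. Term by term:
    ∫_0^5 4*x^4 dx = 2500;  ∫_0^5 -8*x^3 dx = -1250;  ∫_0^5 -4*x^2 dx = -500/3;
    ∫_0^5 8*x dx = 100;  ∫_0^5 4 dx = 20.
  Sum: 2500 − 1250 − 500/3 + 100 + 20 = 3610/3.
  ∫_0^5 u'(x)^2 dx = ∫_0^5 (16*x^2 - 16*x + 4) dx. Term by term:
    ∫_0^5 16*x^2 dx = 2000/3;  ∫_0^5 -16*x dx = -200;  ∫_0^5 4 dx = 20.
  Sum: 2000/3 − 200 + 20 = 1460/3.
Adding: ||u||_{H^1}^2 = 3610/3 + 1460/3 = 1690.


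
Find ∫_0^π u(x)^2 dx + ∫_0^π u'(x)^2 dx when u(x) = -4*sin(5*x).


||u||_{H^1(0,π)}^2 = 208*π

u'(x) = -20*cos(5*x).
Expand u² and (u')² and integrate term by term on (0, π), using: for integers n ≥ 1, ∫_0^π sin²(nx) dx = ∫_0^π cos²(nx) dx = π/2; for n ≠ n', ∫_0^π sin(nx)sin(n'x) dx = ∫_0^π cos(nx)cos(n'x) dx = 0; and by product-to-sum, ∫_0^π sin(nx)cos(n'x) dx = ½∫_0^π [sin((n+n')x) + sin((n−n')x)] dx, which is 0 when n+n' is even and 2n/(n²−n'²) when n+n' is odd (it need not vanish on (0, π)).
  u² squared terms: (-4)²·∫sin(5x)² dx = 16·π/2 = 8*π.
  So ∫_0^π u² dx = 8*π.
  (u')² squared terms: (-20)²·∫cos(5x)² dx = 400·π/2 = 200*π.
  So ∫_0^π (u')² dx = 200*π.
||u||_{H^1}^2 = (8*π) + (200*π) = 208*π.


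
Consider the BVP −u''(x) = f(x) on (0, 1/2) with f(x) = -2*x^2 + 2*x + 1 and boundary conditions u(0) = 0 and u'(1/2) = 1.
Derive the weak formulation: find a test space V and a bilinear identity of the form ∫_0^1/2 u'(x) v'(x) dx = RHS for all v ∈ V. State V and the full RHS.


V = {v ∈ H^1(0, 1/2) : v(0) = 0} (test functions vanish at x = 0 where u is specified); weak form: ∫_0^1/2 u'v' dx = ∫_0^1/2 (-2*x^2 + 2*x + 1) v dx + v(1/2) for all v ∈ V.

Multiply both sides by a test function v and integrate from 0 to 1/2:
  ∫_0^1/2 −u''(x) v(x) dx = ∫_0^1/2 f(x) v(x) dx.
Integrate the LHS by parts once:
  ∫_0^1/2 −u'' v dx = −[u'(x) v(x)]_0^1/2 + ∫_0^1/2 u'(x) v'(x) dx.
Thus ∫_0^1/2 u'(x) v'(x) dx = ∫_0^1/2 f(x) v(x) dx + [u'(x) v(x)]_0^1/2.
Choose V so that boundary terms are either known or forced to vanish.
Mixed BC: u(0) = 0 (Dirichlet) and u'(1/2) = 1 (Neumann). Define V = {v ∈ H^1(0, 1/2) : v(0) = 0}. Then [u' v]_0^1/2 = u'(1/2)·v(1/2) − u'(0)·0 = v(1/2).
Weak formulation: find u (satisfying any essential BC) such that ∫_0^1/2 u'(x) v'(x) dx = ∫_0^1/2 f v dx + v(1/2) for all v ∈ V (Dirichlet at 0 absorbed into V; Neumann datum at x = 1/2 contributes the boundary term).
Substituting f(x) = -2*x^2 + 2*x + 1, the right-hand side is ∫_0^1/2 (-2*x^2 + 2*x + 1) v dx + v(1/2).


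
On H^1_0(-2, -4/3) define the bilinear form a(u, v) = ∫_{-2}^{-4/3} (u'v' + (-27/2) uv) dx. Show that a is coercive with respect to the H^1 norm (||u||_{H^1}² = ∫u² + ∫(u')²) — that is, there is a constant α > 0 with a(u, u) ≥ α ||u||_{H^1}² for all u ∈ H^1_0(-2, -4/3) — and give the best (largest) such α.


α = 9*(-6 + π^2)/(4 + 9*π^2)

Coercivity of a(·,·) on H^1_0(-2, -4/3) means a(u, u) ≥ α ||u||_{H^1}² for every u ∈ H^1_0.
The interval has length L = 2/3, and Poincaré/coercivity depend only on L. Here a(u, u) = ∫(u')² + (-27/2)·∫u².
Here c = -27/2 < 0 with |c| < (π/L)² = 9*π^2/4, so coercivity still holds. The condition a(u,u) ≥ α||u||_{H^1}² reads (1−α)∫(u')² ≥ (α−c)∫u². Any admissible α is ≤ 1 (rapidly oscillating u have ∫u²/∫(u')² → 0), and α = 1 would force 0 ≥ (1−c)∫u², impossible since c < 1; so 1−α > 0. By the sharp Poincaré inequality on H^1_0 of an interval of length L, ∫(u')² ≥ (π/L)²∫u² with equality for the first sine mode sin(π(x−x₀)/L) (x₀ the left endpoint), so the inequality holds for all u iff (1−α)(π/L)² ≥ α − c, i.e. α ≤ ((π/L)² + c)/((π/L)² + 1) = (1 + c(L/π)²)/(1 + (L/π)²). (Direct route, valid since c ≤ 0: Poincaré gives c∫u² ≥ c(L/π)²∫(u')², so a(u,u) ≥ (1 + c(L/π)²)∫(u')², while ||u||_{H^1}² ≤ (1 + (L/π)²)∫(u')²; dividing yields the same α.) With (π/L)² = 9*π^2/4 and c = -27/2, the largest admissible constant is α = ((π/L)² + c)/((π/L)² + 1).
Simplifying, α = 9*(-6 + π^2)/(4 + 9*π^2).


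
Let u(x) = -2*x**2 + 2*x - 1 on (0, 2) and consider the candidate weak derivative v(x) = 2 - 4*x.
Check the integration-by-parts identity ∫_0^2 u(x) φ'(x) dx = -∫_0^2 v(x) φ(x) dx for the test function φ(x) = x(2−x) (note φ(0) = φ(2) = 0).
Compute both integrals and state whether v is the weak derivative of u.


LHS = 8/3, RHS = 8/3. Yes, v = u' weakly.

u(x) = -2*x**2 + 2*x - 1, classical derivative u'(x) = 2 - 4*x.
φ(x) = x(2−x), so φ'(x) = 2 - 2*x.
Note φ(0) = φ(2) = 0, so the boundary term u·φ vanishes.
LHS = ∫_0^2 u(x) φ'(x) dx = ∫_0^2 (4*x^3 - 8*x^2 + 6*x - 2) dx. Term by term:
  ∫_0^2 4*x^3 dx = 16;  ∫_0^2 -8*x^2 dx = -64/3;  ∫_0^2 6*x dx = 12;
  ∫_0^2 -2 dx = -4.
Sum: 16 − 64/3 + 12 − 4 = 8/3.
So LHS = 8/3.
∫_0^2 v(x) φ(x) dx = ∫_0^2 (4*x^3 - 10*x^2 + 4*x) dx. Term by term:
  ∫_0^2 4*x^3 dx = 16;  ∫_0^2 -10*x^2 dx = -80/3;  ∫_0^2 4*x dx = 8.
Sum: 16 − 80/3 + 8 = -8/3.
So RHS = -∫_0^2 v(x) φ(x) dx = 8/3.
LHS = RHS, so the identity holds for this test φ.
Moreover u is smooth here and v(x) = u'(x) = 2 - 4*x pointwise, so the identity holds for every test function. Hence v is the weak derivative of u.


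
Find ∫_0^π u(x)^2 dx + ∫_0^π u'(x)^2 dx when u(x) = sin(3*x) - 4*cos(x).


||u||_{H^1(0,π)}^2 = 21*π

u'(x) = 4*sin(x) + 3*cos(3*x).
Expand u² and (u')² and integrate term by term on (0, π), using: for integers n ≥ 1, ∫_0^π sin²(nx) dx = ∫_0^π cos²(nx) dx = π/2; for n ≠ n', ∫_0^π sin(nx)sin(n'x) dx = ∫_0^π cos(nx)cos(n'x) dx = 0; and by product-to-sum, ∫_0^π sin(nx)cos(n'x) dx = ½∫_0^π [sin((n+n')x) + sin((n−n')x)] dx, which is 0 when n+n' is even and 2n/(n²−n'²) when n+n' is odd (it need not vanish on (0, π)).
  u² squared terms: (-4)²·∫cos(x)² dx = 16·π/2 = 8*π;  (1)²·∫sin(3x)² dx = 1·π/2 = π/2.
  u² cross terms: 2·(-4)·(1)·∫cos(x)·sin(3x) dx = -8·(0) = 0.
  So ∫_0^π u² dx = 8*π + π/2 + 0 = 17*π/2.
  (u')² squared terms: (3)²·∫cos(3x)² dx = 9·π/2 = 9*π/2;  (4)²·∫sin(x)² dx = 16·π/2 = 8*π.
  (u')² cross terms: 2·(3)·(4)·∫cos(3x)·sin(x) dx = 24·(0) = 0.
  So ∫_0^π (u')² dx = 9*π/2 + 8*π + 0 = 25*π/2.
||u||_{H^1}^2 = (17*π/2) + (25*π/2) = 21*π.


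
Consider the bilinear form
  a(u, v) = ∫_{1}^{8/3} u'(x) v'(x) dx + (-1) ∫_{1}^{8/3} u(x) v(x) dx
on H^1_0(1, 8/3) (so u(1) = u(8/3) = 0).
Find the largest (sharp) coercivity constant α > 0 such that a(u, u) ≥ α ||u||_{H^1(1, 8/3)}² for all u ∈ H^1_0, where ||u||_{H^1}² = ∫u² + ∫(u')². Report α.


α = (-25 + 9*π^2)/(25 + 9*π^2)

Coercivity of a(·,·) on H^1_0(1, 8/3) means a(u, u) ≥ α ||u||_{H^1}² for every u ∈ H^1_0.
The interval has length L = 5/3, and Poincaré/coercivity depend only on L. Here a(u, u) = ∫(u')² + (-1)·∫u².
Here c = -1 < 0 with |c| < (π/L)² = 9*π^2/25, so coercivity still holds. The condition a(u,u) ≥ α||u||_{H^1}² reads (1−α)∫(u')² ≥ (α−c)∫u². Any admissible α is ≤ 1 (rapidly oscillating u have ∫u²/∫(u')² → 0), and α = 1 would force 0 ≥ (1−c)∫u², impossible since c < 1; so 1−α > 0. By the sharp Poincaré inequality on H^1_0 of an interval of length L, ∫(u')² ≥ (π/L)²∫u² with equality for the first sine mode sin(π(x−x₀)/L) (x₀ the left endpoint), so the inequality holds for all u iff (1−α)(π/L)² ≥ α − c, i.e. α ≤ ((π/L)² + c)/((π/L)² + 1) = (1 + c(L/π)²)/(1 + (L/π)²). (Direct route, valid since c ≤ 0: Poincaré gives c∫u² ≥ c(L/π)²∫(u')², so a(u,u) ≥ (1 + c(L/π)²)∫(u')², while ||u||_{H^1}² ≤ (1 + (L/π)²)∫(u')²; dividing yields the same α.) With (π/L)² = 9*π^2/25 and c = -1, the largest admissible constant is α = ((π/L)² + c)/((π/L)² + 1).
Simplifying, α = (-25 + 9*π^2)/(25 + 9*π^2).


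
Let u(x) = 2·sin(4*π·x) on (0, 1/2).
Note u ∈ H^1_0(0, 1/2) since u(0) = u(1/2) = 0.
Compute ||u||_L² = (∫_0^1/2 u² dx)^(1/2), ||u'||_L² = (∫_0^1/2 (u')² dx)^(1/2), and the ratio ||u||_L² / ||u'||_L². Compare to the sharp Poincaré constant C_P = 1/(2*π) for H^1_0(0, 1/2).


||u||_L² / ||u'||_L² = 1/(4*π) < C_P = 1/(2*π).

u(x) = 2·sin(4*π·x), so u'(x) = 8*π*cos(4*π*x).
Writing u(x) = A·sin(kπx/L) with A = 2 and k = 2, use ∫_0^L sin²(kπx/L) dx = L/2 and ∫_0^L cos²(kπx/L) dx = L/2.
u² = 4·sin²(4*π·x) and (u')² = 64*π^2·cos²(4*π·x), and each of sin², cos² integrates to L/2 = 1/4 over (0, 1/2).
∫_0^1/2 u² dx = 1, so ||u||_L² = 1.
∫_0^1/2 (u')² dx = 16*π^2, so ||u'||_L² = 4*π.
Ratio ||u||_L² / ||u'||_L² = 1/(4*π).
Sharp Poincaré constant on H^1_0(0, 1/2) is C_P = L/π = 1/(2*π), achieved by sin(2*π·x).
This is the k = 2 harmonic; the ratio L/(kπ) is strictly less than C_P = L/π, consistent with the sharp inequality ||u||_L² ≤ C_P ||u'||_L².


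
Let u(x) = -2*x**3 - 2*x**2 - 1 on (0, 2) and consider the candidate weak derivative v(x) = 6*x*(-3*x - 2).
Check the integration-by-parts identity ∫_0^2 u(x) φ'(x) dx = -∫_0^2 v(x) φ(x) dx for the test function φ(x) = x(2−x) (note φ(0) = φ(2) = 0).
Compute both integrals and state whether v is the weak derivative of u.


LHS = 224/15, RHS = 224/5. No, v is not the weak derivative of u.

u(x) = -2*x**3 - 2*x**2 - 1, classical derivative u'(x) = -6*x**2 - 4*x.
φ(x) = x(2−x), so φ'(x) = 2 - 2*x.
Note φ(0) = φ(2) = 0, so the boundary term u·φ vanishes.
LHS = ∫_0^2 u(x) φ'(x) dx = ∫_0^2 (4*x^4 - 4*x^2 + 2*x - 2) dx. Term by term:
  ∫_0^2 4*x^4 dx = 128/5;  ∫_0^2 -4*x^2 dx = -32/3;  ∫_0^2 2*x dx = 4;
  ∫_0^2 -2 dx = -4.
Sum: 128/5 − 32/3 + 4 − 4 = 224/15.
So LHS = 224/15.
∫_0^2 v(x) φ(x) dx = ∫_0^2 (18*x^4 - 24*x^3 - 24*x^2) dx. Term by term:
  ∫_0^2 18*x^4 dx = 576/5;  ∫_0^2 -24*x^3 dx = -96;  ∫_0^2 -24*x^2 dx = -64.
Sum: 576/5 − 96 − 64 = -224/5.
So RHS = -∫_0^2 v(x) φ(x) dx = 224/5.
LHS − RHS = -448/15 ≠ 0, so the identity fails.
(For a valid weak derivative the identity must hold for EVERY test function, in particular this one. The failure shows v is NOT the weak derivative of u.)
Correct weak derivative would be u'(x) = -6*x**2 - 4*x.


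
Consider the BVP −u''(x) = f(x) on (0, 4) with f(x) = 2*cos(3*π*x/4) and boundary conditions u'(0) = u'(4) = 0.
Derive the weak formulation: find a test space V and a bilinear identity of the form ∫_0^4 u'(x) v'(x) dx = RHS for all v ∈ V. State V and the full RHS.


V = H^1(0, 4) (no boundary constraint on v; u is determined up to an additive constant); weak form: ∫_0^4 u'v' dx = ∫_0^4 (2*cos(3*π*x/4)) v dx for all v ∈ V.

Multiply both sides by a test function v and integrate from 0 to 4:
  ∫_0^4 −u''(x) v(x) dx = ∫_0^4 f(x) v(x) dx.
Integrate the LHS by parts once:
  ∫_0^4 −u'' v dx = −[u'(x) v(x)]_0^4 + ∫_0^4 u'(x) v'(x) dx.
Thus ∫_0^4 u'(x) v'(x) dx = ∫_0^4 f(x) v(x) dx + [u'(x) v(x)]_0^4.
Choose V so that boundary terms are either known or forced to vanish.
u has homogeneous Neumann: u'(0) = u'(4) = 0. So [u' v]_0^4 = 0·v(4) − 0·v(0) = 0 for any v; take V = H^1(0, 4).
Weak formulation: find u (satisfying any essential BC) such that ∫_0^4 u'(x) v'(x) dx = ∫_0^4 f v dx for all v ∈ V (homogeneous Neumann, so boundary terms vanish).
Substituting f(x) = 2*cos(3*π*x/4), the right-hand side is ∫_0^4 (2*cos(3*π*x/4)) v dx.
Compatibility check (pure Neumann): taking v ≡ 1 ∈ V gives 0 = ∫_0^4 f dx + (0) − (0), i.e. ∫_0^4 f dx must equal u'(0) − u'(4) = 0. Indeed ∫_0^4 (2*cos(3*π*x/4)) dx = 0, so the data are compatible. The solution is then unique only up to an additive constant (fix it e.g. by requiring ∫_0^4 u dx = 0).


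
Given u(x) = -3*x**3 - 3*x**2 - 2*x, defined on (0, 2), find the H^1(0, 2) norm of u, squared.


||u||_{H^1}^2 = 183544/105

The H^1 norm (squared) on an interval (0, L) is
  ||u||_{H^1}^2 = ∫_0^L u(x)^2 dx + ∫_0^L u'(x)^2 dx.
Compute u'(x) = -9*x**2 - 6*x - 2.
Then u(x)^2 = 9*x**6 + 18*x**5 + 21*x**4 + 12*x**3 + 4*x**2 and u'(x)^2 = 81*x**4 + 108*x**3 + 72*x**2 + 24*x + 4.
Integrate each monomial from 0 to 2 using ∫_0^2 c·x^n dx = c·2^(n+1)/(n+1):
  ∫_0^2 u(x)^2 dx = ∫_0^2 (9*x^6 + 18*x^5 + 21*x^4 + 12*x^3 + 4*x^2) dx. Term by term:
    ∫_0^2 9*x^6 dx = 1152/7;  ∫_0^2 18*x^5 dx = 192;  ∫_0^2 21*x^4 dx = 672/5;
    ∫_0^2 12*x^3 dx = 48;  ∫_0^2 4*x^2 dx = 32/3.
  Sum: 1152/7 + 192 + 672/5 + 48 + 32/3 = 57712/105.
  ∫_0^2 u'(x)^2 dx = ∫_0^2 (81*x^4 + 108*x^3 + 72*x^2 + 24*x + 4) dx. Term by term:
    ∫_0^2 81*x^4 dx = 2592/5;  ∫_0^2 108*x^3 dx = 432;  ∫_0^2 72*x^2 dx = 192;
    ∫_0^2 24*x dx = 48;  ∫_0^2 4 dx = 8.
  Sum: 2592/5 + 432 + 192 + 48 + 8 = 5992/5.
Adding: ||u||_{H^1}^2 = 57712/105 + 5992/5 = 183544/105.


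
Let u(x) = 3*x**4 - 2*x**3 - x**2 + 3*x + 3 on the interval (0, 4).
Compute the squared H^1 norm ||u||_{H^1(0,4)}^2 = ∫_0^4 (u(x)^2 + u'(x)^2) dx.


||u||_{H^1}^2 = 2914696/7

The H^1 norm (squared) on an interval (0, L) is
  ||u||_{H^1}^2 = ∫_0^L u(x)^2 dx + ∫_0^L u'(x)^2 dx.
Compute u'(x) = 12*x**3 - 6*x**2 - 2*x + 3.
Then u(x)^2 = 9*x**8 - 12*x**7 - 2*x**6 + 22*x**5 + 7*x**4 - 18*x**3 + 3*x**2 + 18*x + 9 and u'(x)^2 = 144*x**6 - 144*x**5 - 12*x**4 + 96*x**3 - 32*x**2 - 12*x + 9.
Integrate each monomial from 0 to 4 using ∫_0^4 c·x^n dx = c·4^(n+1)/(n+1):
  ∫_0^4 u(x)^2 dx = ∫_0^4 (9*x^8 - 12*x^7 - 2*x^6 + 22*x^5 + 7*x^4 - 18*x^3 + 3*x^2 + 18*x + 9) dx. Term by term:
    ∫_0^4 9*x^8 dx = 262144;  ∫_0^4 -12*x^7 dx = -98304;  ∫_0^4 -2*x^6 dx = -32768/7;
    ∫_0^4 22*x^5 dx = 45056/3;  ∫_0^4 7*x^4 dx = 7168/5;  ∫_0^4 -18*x^3 dx = -1152;
    ∫_0^4 3*x^2 dx = 64;  ∫_0^4 18*x dx = 144;  ∫_0^4 9 dx = 36.
  Sum: 262144 − 98304 − 32768/7 + 45056/3 + 7168/5 − 1152 + 64 + 144 + 36 = 18343828/105.
  ∫_0^4 u'(x)^2 dx = ∫_0^4 (144*x^6 - 144*x^5 - 12*x^4 + 96*x^3 - 32*x^2 - 12*x + 9) dx. Term by term:
    ∫_0^4 144*x^6 dx = 2359296/7;  ∫_0^4 -144*x^5 dx = -98304;  ∫_0^4 -12*x^4 dx = -12288/5;
    ∫_0^4 96*x^3 dx = 6144;  ∫_0^4 -32*x^2 dx = -2048/3;  ∫_0^4 -12*x dx = -96;
    ∫_0^4 9 dx = 36.
  Sum: 2359296/7 − 98304 − 12288/5 + 6144 − 2048/3 − 96 + 36 = 25376612/105.
Adding: ||u||_{H^1}^2 = 18343828/105 + 25376612/105 = 2914696/7.


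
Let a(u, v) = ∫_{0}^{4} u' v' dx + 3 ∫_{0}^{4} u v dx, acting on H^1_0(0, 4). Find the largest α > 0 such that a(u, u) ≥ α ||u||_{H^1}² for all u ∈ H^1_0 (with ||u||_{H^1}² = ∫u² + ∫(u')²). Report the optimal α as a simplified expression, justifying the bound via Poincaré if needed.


α = 1

Coercivity of a(·,·) on H^1_0(0, 4) means a(u, u) ≥ α ||u||_{H^1}² for every u ∈ H^1_0.
The interval has length L = 4, and Poincaré/coercivity depend only on L. Here a(u, u) = ∫(u')² + (3)·∫u².
Here c = 3 ≥ 1, so a(u,u) = ∫(u')² + c∫u² ≥ ∫(u')² + ∫u² = ||u||_{H^1}², i.e. α = 1 works. No larger α is possible: a(u,u) ≥ α||u||_{H^1}² means (1−α)∫(u')² ≥ (α−c)∫u², and for the modes u_n = sin(nπ(x−x₀)/L) (x₀ the left endpoint) one has ∫u_n²/∫(u_n')² = (L/(nπ))² → 0, so a(u_n,u_n)/||u_n||_{H^1}² → 1. Hence the optimal constant is α = 1.
Therefore α = 1.


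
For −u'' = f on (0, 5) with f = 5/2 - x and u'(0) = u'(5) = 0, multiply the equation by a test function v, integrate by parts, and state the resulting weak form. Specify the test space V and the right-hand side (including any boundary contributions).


V = H^1(0, 5) (no boundary constraint on v; u is determined up to an additive constant); weak form: ∫_0^5 u'v' dx = ∫_0^5 (5/2 - x) v dx for all v ∈ V.

Multiply both sides by a test function v and integrate from 0 to 5:
  ∫_0^5 −u''(x) v(x) dx = ∫_0^5 f(x) v(x) dx.
Integrate the LHS by parts once:
  ∫_0^5 −u'' v dx = −[u'(x) v(x)]_0^5 + ∫_0^5 u'(x) v'(x) dx.
Thus ∫_0^5 u'(x) v'(x) dx = ∫_0^5 f(x) v(x) dx + [u'(x) v(x)]_0^5.
Choose V so that boundary terms are either known or forced to vanish.
u has homogeneous Neumann: u'(0) = u'(5) = 0. So [u' v]_0^5 = 0·v(5) − 0·v(0) = 0 for any v; take V = H^1(0, 5).
Weak formulation: find u (satisfying any essential BC) such that ∫_0^5 u'(x) v'(x) dx = ∫_0^5 f v dx for all v ∈ V (homogeneous Neumann, so boundary terms vanish).
Substituting f(x) = 5/2 - x, the right-hand side is ∫_0^5 (5/2 - x) v dx.
Compatibility check (pure Neumann): taking v ≡ 1 ∈ V gives 0 = ∫_0^5 f dx + (0) − (0), i.e. ∫_0^5 f dx must equal u'(0) − u'(5) = 0. Indeed ∫_0^5 (5/2 - x) dx = 0, so the data are compatible. The solution is then unique only up to an additive constant (fix it e.g. by requiring ∫_0^5 u dx = 0).


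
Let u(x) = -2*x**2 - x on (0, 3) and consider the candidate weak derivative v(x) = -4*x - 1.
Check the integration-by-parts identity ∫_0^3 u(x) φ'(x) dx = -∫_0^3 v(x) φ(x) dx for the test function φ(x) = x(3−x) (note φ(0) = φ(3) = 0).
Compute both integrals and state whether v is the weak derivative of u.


LHS = 63/2, RHS = 63/2. Yes, v = u' weakly.

u(x) = -2*x**2 - x, classical derivative u'(x) = -4*x - 1.
φ(x) = x(3−x), so φ'(x) = 3 - 2*x.
Note φ(0) = φ(3) = 0, so the boundary term u·φ vanishes.
LHS = ∫_0^3 u(x) φ'(x) dx = ∫_0^3 (4*x^3 - 4*x^2 - 3*x) dx. Term by term:
  ∫_0^3 4*x^3 dx = 81;  ∫_0^3 -4*x^2 dx = -36;  ∫_0^3 -3*x dx = -27/2.
Sum: 81 − 36 − 27/2 = 63/2.
So LHS = 63/2.
∫_0^3 v(x) φ(x) dx = ∫_0^3 (4*x^3 - 11*x^2 - 3*x) dx. Term by term:
  ∫_0^3 4*x^3 dx = 81;  ∫_0^3 -11*x^2 dx = -99;  ∫_0^3 -3*x dx = -27/2.
Sum: 81 − 99 − 27/2 = -63/2.
So RHS = -∫_0^3 v(x) φ(x) dx = 63/2.
LHS = RHS, so the identity holds for this test φ.
Moreover u is smooth here and v(x) = u'(x) = -4*x - 1 pointwise, so the identity holds for every test function. Hence v is the weak derivative of u.
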